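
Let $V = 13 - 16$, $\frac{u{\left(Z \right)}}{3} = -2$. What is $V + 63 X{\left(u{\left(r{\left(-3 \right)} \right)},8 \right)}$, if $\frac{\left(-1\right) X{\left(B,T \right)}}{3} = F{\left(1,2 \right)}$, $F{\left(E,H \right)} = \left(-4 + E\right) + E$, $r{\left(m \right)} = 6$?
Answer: $375$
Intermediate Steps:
$u{\left(Z \right)} = -6$ ($u{\left(Z \right)} = 3 \left(-2\right) = -6$)
$F{\left(E,H \right)} = -4 + 2 E$
$V = -3$ ($V = 13 - 16 = -3$)
$X{\left(B,T \right)} = 6$ ($X{\left(B,T \right)} = - 3 \left(-4 + 2 \cdot 1\right) = - 3 \left(-4 + 2\right) = \left(-3\right) \left(-2\right) = 6$)
$V + 63 X{\left(u{\left(r{\left(-3 \right)} \right)},8 \right)} = -3 + 63 \cdot 6 = -3 + 378 = 375$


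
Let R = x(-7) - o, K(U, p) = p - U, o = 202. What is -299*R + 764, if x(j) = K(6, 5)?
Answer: 61461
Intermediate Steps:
x(j) = -1 (x(j) = 5 - 1*6 = 5 - 6 = -1)
R = -203 (R = -1 - 1*202 = -1 - 202 = -203)
-299*R + 764 = -299*(-203) + 764 = 60697 + 764 = 61461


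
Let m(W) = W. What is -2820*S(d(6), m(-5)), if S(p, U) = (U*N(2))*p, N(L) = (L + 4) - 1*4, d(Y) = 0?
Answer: 0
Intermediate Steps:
N(L) = L (N(L) = (4 + L) - 4 = L)
S(p, U) = 2*U*p (S(p, U) = (U*2)*p = (2*U)*p = 2*U*p)
-2820*S(d(6), m(-5)) = -5640*(-5)*0 = -2820*0 = 0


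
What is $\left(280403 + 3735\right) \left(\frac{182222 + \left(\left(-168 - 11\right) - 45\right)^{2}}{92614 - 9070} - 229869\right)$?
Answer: $- \frac{454714171014387}{6962} \approx -6.5314 \cdot 10^{10}$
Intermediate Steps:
$\left(280403 + 3735\right) \left(\frac{182222 + \left(\left(-168 - 11\right) - 45\right)^{2}}{92614 - 9070} - 229869\right) = 284138 \left(\frac{182222 + \left(-179 - 45\right)^{2}}{83544} - 229869\right) = 284138 \left(\left(182222 + \left(-224\right)^{2}\right) \frac{1}{83544} - 229869\right) = 284138 \left(\left(182222 + 50176\right) \frac{1}{83544} - 229869\right) = 284138 \left(232398 \cdot \frac{1}{83544} - 229869\right) = 284138 \left(\frac{38733}{13924} - 229869\right) = 284138 \left(- \frac{3200657223}{13924}\right) = - \frac{454714171014387}{6962}$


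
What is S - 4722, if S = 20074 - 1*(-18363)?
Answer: 33715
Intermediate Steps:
S = 38437 (S = 20074 + 18363 = 38437)
S - 4722 = 38437 - 4722 = 33715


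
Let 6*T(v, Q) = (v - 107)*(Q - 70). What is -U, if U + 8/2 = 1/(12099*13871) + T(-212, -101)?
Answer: -3050223537077/335650458 ≈ -9087.5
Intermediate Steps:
T(v, Q) = (-107 + v)*(-70 + Q)/6 (T(v, Q) = ((v - 107)*(Q - 70))/6 = ((-107 + v)*(-70 + Q))/6 = (-107 + v)*(-70 + Q)/6)
U = 3050223537077/335650458 (U = -4 + (1/(12099*13871) + (3745/3 - 107/6*(-101) - 35/3*(-212) + (⅙)*(-101)*(-212))) = -4 + ((1/12099)*(1/13871) + (3745/3 + 10807/6 + 7420/3 + 10706/3)) = -4 + (1/167825229 + 18183/2) = -4 + 3051566138909/335650458 = 3050223537077/335650458 ≈ 9087.5)
-U = -1*3050223537077/335650458 = -3050223537077/335650458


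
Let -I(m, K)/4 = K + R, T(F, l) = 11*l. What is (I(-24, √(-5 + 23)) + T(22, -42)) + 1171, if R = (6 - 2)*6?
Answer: 613 - 12*√2 ≈ 596.03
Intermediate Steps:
R = 24 (R = 4*6 = 24)
I(m, K) = -96 - 4*K (I(m, K) = -4*(K + 24) = -4*(24 + K) = -96 - 4*K)
(I(-24, √(-5 + 23)) + T(22, -42)) + 1171 = ((-96 - 4*√(-5 + 23)) + 11*(-42)) + 1171 = ((-96 - 12*√2) - 462) + 1171 = (-558 - 12*√2) + 1171 = 613 - 12*√2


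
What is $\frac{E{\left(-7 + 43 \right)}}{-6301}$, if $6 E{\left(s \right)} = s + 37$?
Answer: $- \frac{73}{37806} \approx -0.0019309$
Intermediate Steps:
$E{\left(s \right)} = \frac{37}{6} + \frac{s}{6}$ ($E{\left(s \right)} = \frac{s + 37}{6} = \frac{37 + s}{6} = \frac{37}{6} + \frac{s}{6}$)
$\frac{E{\left(-7 + 43 \right)}}{-6301} = \frac{\frac{37}{6} + \frac{-7 + 43}{6}}{-6301} = \left(\frac{37}{6} + \frac{1}{6} \cdot 36\right) \left(- \frac{1}{6301}\right) = \left(\frac{37}{6} + 6\right) \left(- \frac{1}{6301}\right) = \frac{73}{6} \left(- \frac{1}{6301}\right) = - \frac{73}{37806}$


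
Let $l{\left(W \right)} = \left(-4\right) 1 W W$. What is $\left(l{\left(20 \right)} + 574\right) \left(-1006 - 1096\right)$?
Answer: $2156652$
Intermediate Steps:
$l{\left(W \right)} = - 4 W^{2}$
$\left(l{\left(20 \right)} + 574\right) \left(-1006 - 1096\right) = \left(- 4 \cdot 20^{2} + 574\right) \left(-1006 - 1096\right) = \left(\left(-4\right) 400 + 574\right) \left(-2102\right) = \left(-1600 + 574\right) \left(-2102\right) = \left(-1026\right) \left(-2102\right) = 2156652$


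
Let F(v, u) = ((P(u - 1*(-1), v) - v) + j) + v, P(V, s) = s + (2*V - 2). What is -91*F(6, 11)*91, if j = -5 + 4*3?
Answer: -289835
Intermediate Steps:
P(V, s) = -2 + s + 2*V (P(V, s) = s + (-2 + 2*V) = -2 + s + 2*V)
j = 7 (j = -5 + 12 = 7)
F(v, u) = 7 + v + 2*u (F(v, u) = (((-2 + v + 2*(u - 1*(-1))) - v) + 7) + v = (((-2 + v + 2*(u + 1)) - v) + 7) + v = (((-2 + v + 2*(1 + u)) - v) + 7) + v = (((-2 + v + (2 + 2*u)) - v) + 7) + v = (((v + 2*u) - v) + 7) + v = (2*u + 7) + v = (7 + 2*u) + v = 7 + v + 2*u)
-91*F(6, 11)*91 = -91*(7 + 6 + 2*11)*91 = -91*(7 + 6 + 22)*91 = -91*35*91 = -3185*91 = -289835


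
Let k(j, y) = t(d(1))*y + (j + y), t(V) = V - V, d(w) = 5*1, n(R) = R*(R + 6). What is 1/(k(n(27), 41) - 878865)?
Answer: -1/877933 ≈ -1.1390e-6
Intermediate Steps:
n(R) = R*(6 + R)
d(w) = 5
t(V) = 0
k(j, y) = j + y (k(j, y) = 0*y + (j + y) = 0 + (j + y) = j + y)
1/(k(n(27), 41) - 878865) = 1/((27*(6 + 27) + 41) - 878865) = 1/((27*33 + 41) - 878865) = 1/((891 + 41) - 878865) = 1/(932 - 878865) = 1/(-877933) = -1/877933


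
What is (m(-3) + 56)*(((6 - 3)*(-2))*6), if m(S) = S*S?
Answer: -2340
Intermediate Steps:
m(S) = S²
(m(-3) + 56)*(((6 - 3)*(-2))*6) = ((-3)² + 56)*(((6 - 3)*(-2))*6) = (9 + 56)*((3*(-2))*6) = 65*(-6*6) = 65*(-36) = -2340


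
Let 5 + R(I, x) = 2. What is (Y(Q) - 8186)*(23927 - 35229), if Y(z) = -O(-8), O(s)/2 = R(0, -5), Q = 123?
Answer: 92450360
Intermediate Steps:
R(I, x) = -3 (R(I, x) = -5 + 2 = -3)
O(s) = -6 (O(s) = 2*(-3) = -6)
Y(z) = 6 (Y(z) = -1*(-6) = 6)
(Y(Q) - 8186)*(23927 - 35229) = (6 - 8186)*(23927 - 35229) = -8180*(-11302) = 92450360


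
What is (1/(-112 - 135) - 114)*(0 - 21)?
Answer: 591339/247 ≈ 2394.1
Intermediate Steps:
(1/(-112 - 135) - 114)*(0 - 21) = (1/(-247) - 114)*(-21) = (-1/247 - 114)*(-21) = -28159/247*(-21) = 591339/247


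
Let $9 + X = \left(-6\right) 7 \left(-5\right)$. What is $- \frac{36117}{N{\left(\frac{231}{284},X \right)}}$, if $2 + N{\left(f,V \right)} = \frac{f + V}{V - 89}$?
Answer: $\frac{1148809536}{6301} \approx 1.8232 \cdot 10^{5}$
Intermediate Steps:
$X = 201$ ($X = -9 + \left(-6\right) 7 \left(-5\right) = -9 - -210 = -9 + 210 = 201$)
$N{\left(f,V \right)} = -2 + \frac{V + f}{-89 + V}$ ($N{\left(f,V \right)} = -2 + \frac{f + V}{V - 89} = -2 + \frac{V + f}{-89 + V}$)
$- \frac{36117}{N{\left(\frac{231}{284},X \right)}} = - \frac{36117}{\frac{1}{-89 + 201} \left(178 + \frac{231}{284} - 201\right)} = - \frac{36117}{\frac{1}{112} \left(178 + 231 \cdot \frac{1}{284} - 201\right)} = - \frac{36117}{\frac{1}{112} \left(178 + \frac{231}{284} - 201\right)} = - \frac{36117}{\frac{1}{112} \left(- \frac{6301}{284}\right)} = - \frac{36117}{- \frac{6301}{31808}} = \left(-36117\right) \left(- \frac{31808}{6301}\right) = \frac{1148809536}{6301}$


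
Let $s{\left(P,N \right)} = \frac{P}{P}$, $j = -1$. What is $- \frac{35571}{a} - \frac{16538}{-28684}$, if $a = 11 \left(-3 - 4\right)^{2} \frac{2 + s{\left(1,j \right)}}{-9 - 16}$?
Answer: $\frac{4255784341}{7730338} \approx 550.53$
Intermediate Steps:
$s{\left(P,N \right)} = 1$
$a = - \frac{1617}{25}$ ($a = 11 \left(-3 - 4\right)^{2} \frac{2 + 1}{-9 - 16} = 11 \left(-7\right)^{2} \frac{3}{-25} = 11 \cdot 49 \cdot 3 \left(- \frac{1}{25}\right) = 539 \left(- \frac{3}{25}\right) = - \frac{1617}{25} \approx -64.68$)
$- \frac{35571}{a} - \frac{16538}{-28684} = - \frac{35571}{- \frac{1617}{25}} - \frac{16538}{-28684} = \left(-35571\right) \left(- \frac{25}{1617}\right) - - \frac{8269}{14342} = \frac{296425}{539} + \frac{8269}{14342} = \frac{4255784341}{7730338}$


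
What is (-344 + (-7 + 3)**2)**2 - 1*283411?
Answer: -175827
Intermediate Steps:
(-344 + (-7 + 3)**2)**2 - 1*283411 = (-344 + (-4)**2)**2 - 283411 = (-344 + 16)**2 - 283411 = (-328)**2 - 283411 = 107584 - 283411 = -175827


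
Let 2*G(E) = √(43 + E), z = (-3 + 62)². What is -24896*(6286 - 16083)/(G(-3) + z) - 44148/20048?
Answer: 4255240586267477/60732163212 - 243906112*√10/12117351 ≈ 70002.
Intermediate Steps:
z = 3481 (z = 59² = 3481)
G(E) = √(43 + E)/2
-24896*(6286 - 16083)/(G(-3) + z) - 44148/20048 = -24896*(6286 - 16083)/(√(43 - 3)/2 + 3481) - 44148/20048 = -24896*(-9797/(√40/2 + 3481)) - 44148*1/20048 = -24896*(-9797/((2*√10)/2 + 3481)) - 11037/5012 = -24896*(-9797/(√10 + 3481)) - 11037/5012 = -24896*(-9797/(3481 + √10)) - 11037/5012 = -24896/(-3481/9797 - √10/9797) - 11037/5012 = -11037/5012 - 24896/(-3481/9797 - √10/9797)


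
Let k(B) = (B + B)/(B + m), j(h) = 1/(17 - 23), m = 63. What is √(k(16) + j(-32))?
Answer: √53562/474 ≈ 0.48826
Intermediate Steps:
j(h) = -⅙ (j(h) = 1/(-6) = -⅙)
k(B) = 2*B/(63 + B) (k(B) = (B + B)/(B + 63) = (2*B)/(63 + B) = 2*B/(63 + B))
√(k(16) + j(-32)) = √(2*16/(63 + 16) - ⅙) = √(2*16/79 - ⅙) = √(2*16*(1/79) - ⅙) = √(32/79 - ⅙) = √(113/474) = √53562/474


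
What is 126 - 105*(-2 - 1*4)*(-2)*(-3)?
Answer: 3906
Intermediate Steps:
126 - 105*(-2 - 1*4)*(-2)*(-3) = 126 - 105*(-2 - 4)*(-2)*(-3) = 126 - 105*(-6*(-2))*(-3) = 126 - 1260*(-3) = 126 - 105*(-36) = 126 + 3780 = 3906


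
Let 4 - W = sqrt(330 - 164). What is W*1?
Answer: 4 - sqrt(166) ≈ -8.8841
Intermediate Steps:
W = 4 - sqrt(166) (W = 4 - sqrt(330 - 164) = 4 - sqrt(166) ≈ -8.8841)
W*1 = (4 - sqrt(166))*1 = 4 - sqrt(166)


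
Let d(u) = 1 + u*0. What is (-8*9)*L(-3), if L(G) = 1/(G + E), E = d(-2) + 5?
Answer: -24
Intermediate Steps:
d(u) = 1 (d(u) = 1 + 0 = 1)
E = 6 (E = 1 + 5 = 6)
L(G) = 1/(6 + G) (L(G) = 1/(G + 6) = 1/(6 + G))
(-8*9)*L(-3) = (-8*9)/(6 - 3) = -72/3 = -72*1/3 = -24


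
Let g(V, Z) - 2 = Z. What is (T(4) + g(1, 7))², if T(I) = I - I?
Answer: 81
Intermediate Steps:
g(V, Z) = 2 + Z
T(I) = 0
(T(4) + g(1, 7))² = (0 + (2 + 7))² = (0 + 9)² = 9² = 81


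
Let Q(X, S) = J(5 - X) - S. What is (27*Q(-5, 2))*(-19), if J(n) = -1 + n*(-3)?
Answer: 16929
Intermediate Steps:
J(n) = -1 - 3*n
Q(X, S) = -16 - S + 3*X (Q(X, S) = (-1 - 3*(5 - X)) - S = (-1 + (-15 + 3*X)) - S = (-16 + 3*X) - S = -16 - S + 3*X)
(27*Q(-5, 2))*(-19) = (27*(-16 - 1*2 + 3*(-5)))*(-19) = (27*(-16 - 2 - 15))*(-19) = (27*(-33))*(-19) = -891*(-19) = 16929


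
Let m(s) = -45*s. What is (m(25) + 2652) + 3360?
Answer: 4887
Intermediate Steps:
(m(25) + 2652) + 3360 = (-45*25 + 2652) + 3360 = (-1125 + 2652) + 3360 = 1527 + 3360 = 4887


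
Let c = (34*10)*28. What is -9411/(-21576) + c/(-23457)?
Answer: 730967/24100392 ≈ 0.030330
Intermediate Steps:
c = 9520 (c = 340*28 = 9520)
-9411/(-21576) + c/(-23457) = -9411/(-21576) + 9520/(-23457) = -9411*(-1/21576) + 9520*(-1/23457) = 3137/7192 - 1360/3351 = 730967/24100392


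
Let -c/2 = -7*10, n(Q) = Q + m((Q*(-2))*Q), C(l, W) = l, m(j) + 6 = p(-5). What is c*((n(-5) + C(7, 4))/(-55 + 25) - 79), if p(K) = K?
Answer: -11018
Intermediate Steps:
m(j) = -11 (m(j) = -6 - 5 = -11)
n(Q) = -11 + Q (n(Q) = Q - 11 = -11 + Q)
c = 140 (c = -(-14)*10 = -2*(-70) = 140)
c*((n(-5) + C(7, 4))/(-55 + 25) - 79) = 140*(((-11 - 5) + 7)/(-55 + 25) - 79) = 140*((-16 + 7)/(-30) - 79) = 140*(-9*(-1/30) - 79) = 140*(3/10 - 79) = 140*(-787/10) = -11018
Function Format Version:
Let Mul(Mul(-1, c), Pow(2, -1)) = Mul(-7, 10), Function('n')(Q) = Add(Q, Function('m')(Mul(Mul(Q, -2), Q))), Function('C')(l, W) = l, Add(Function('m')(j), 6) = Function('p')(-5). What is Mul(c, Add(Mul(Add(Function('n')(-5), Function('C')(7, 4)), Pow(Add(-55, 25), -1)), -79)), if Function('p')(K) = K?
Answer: -11018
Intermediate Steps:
Function('m')(j) = -11 (Function('m')(j) = Add(-6, -5) = -11)
Function('n')(Q) = Add(-11, Q) (Function('n')(Q) = Add(Q, -11) = Add(-11, Q))
c = 140 (c = Mul(-2, Mul(-7, 10)) = Mul(-2, -70) = 140)
Mul(c, Add(Mul(Add(Function('n')(-5), Function('C')(7, 4)), Pow(Add(-55, 25), -1)), -79)) = Mul(140, Add(Mul(Add(Add(-11, -5), 7), Pow(Add(-55, 25), -1)), -79)) = Mul(140, Add(Mul(Add(-16, 7), Pow(-30, -1)), -79)) = Mul(140, Add(Mul(-9, Rational(-1, 30)), -79)) = Mul(140, Add(Rational(3, 10), -79)) = Mul(140, Rational(-787, 10)) = -11018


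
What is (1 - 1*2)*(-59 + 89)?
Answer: -30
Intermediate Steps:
(1 - 1*2)*(-59 + 89) = (1 - 2)*30 = -1*30 = -30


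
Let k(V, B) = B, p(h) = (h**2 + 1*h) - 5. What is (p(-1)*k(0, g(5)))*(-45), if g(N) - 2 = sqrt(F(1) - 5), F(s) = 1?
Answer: 450 + 450*I ≈ 450.0 + 450.0*I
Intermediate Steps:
p(h) = -5 + h + h**2 (p(h) = (h**2 + h) - 5 = (h + h**2) - 5 = -5 + h + h**2)
g(N) = 2 + 2*I (g(N) = 2 + sqrt(1 - 5) = 2 + sqrt(-4) = 2 + 2*I)
(p(-1)*k(0, g(5)))*(-45) = ((-5 - 1 + (-1)**2)*(2 + 2*I))*(-45) = ((-5 - 1 + 1)*(2 + 2*I))*(-45) = -5*(2 + 2*I)*(-45) = (-10 - 10*I)*(-45) = 450 + 450*I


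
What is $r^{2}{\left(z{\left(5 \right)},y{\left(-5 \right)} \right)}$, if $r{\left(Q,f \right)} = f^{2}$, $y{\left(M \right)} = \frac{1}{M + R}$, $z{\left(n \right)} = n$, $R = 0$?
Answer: $\frac{1}{625} \approx 0.0016$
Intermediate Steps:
$y{\left(M \right)} = \frac{1}{M}$ ($y{\left(M \right)} = \frac{1}{M + 0} = \frac{1}{M}$)
$r^{2}{\left(z{\left(5 \right)},y{\left(-5 \right)} \right)} = \left(\left(\frac{1}{-5}\right)^{2}\right)^{2} = \left(\left(- \frac{1}{5}\right)^{2}\right)^{2} = \left(\frac{1}{25}\right)^{2} = \frac{1}{625}$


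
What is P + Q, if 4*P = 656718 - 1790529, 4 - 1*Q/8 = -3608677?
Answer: 114343981/4 ≈ 2.8586e+7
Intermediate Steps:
Q = 28869448 (Q = 32 - 8*(-3608677) = 32 + 28869416 = 28869448)
P = -1133811/4 (P = (656718 - 1790529)/4 = (¼)*(-1133811) = -1133811/4 ≈ -2.8345e+5)
P + Q = -1133811/4 + 28869448 = 114343981/4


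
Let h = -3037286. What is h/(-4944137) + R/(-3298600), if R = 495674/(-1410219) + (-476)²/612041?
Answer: 864733764218572817134553/1407625833819289790892780 ≈ 0.61432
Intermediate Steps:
R = 16148969510/863111846979 (R = 495674*(-1/1410219) + 226576*(1/612041) = -495674/1410219 + 226576/612041 = 16148969510/863111846979 ≈ 0.018710)
h/(-4944137) + R/(-3298600) = -3037286/(-4944137) + (16148969510/863111846979)/(-3298600) = -3037286*(-1/4944137) + (16148969510/863111846979)*(-1/3298600) = 3037286/4944137 - 1614896951/284706073844492940 = 864733764218572817134553/1407625833819289790892780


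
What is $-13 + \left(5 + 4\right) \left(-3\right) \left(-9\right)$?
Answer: $230$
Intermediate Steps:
$-13 + \left(5 + 4\right) \left(-3\right) \left(-9\right) = -13 + 9 \left(-3\right) \left(-9\right) = -13 - -243 = -13 + 243 = 230$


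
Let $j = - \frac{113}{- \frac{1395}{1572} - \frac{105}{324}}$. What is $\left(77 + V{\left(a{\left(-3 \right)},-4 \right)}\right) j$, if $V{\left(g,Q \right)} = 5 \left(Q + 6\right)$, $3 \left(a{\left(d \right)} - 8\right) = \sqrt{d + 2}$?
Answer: $\frac{34772247}{4285} \approx 8114.9$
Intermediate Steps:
$a{\left(d \right)} = 8 + \frac{\sqrt{2 + d}}{3}$ ($a{\left(d \right)} = 8 + \frac{\sqrt{d + 2}}{3} = 8 + \frac{\sqrt{2 + d}}{3}$)
$V{\left(g,Q \right)} = 30 + 5 Q$ ($V{\left(g,Q \right)} = 5 \left(6 + Q\right) = 30 + 5 Q$)
$j = \frac{399681}{4285}$ ($j = - \frac{113}{\left(-1395\right) \frac{1}{1572} - \frac{35}{108}} = - \frac{113}{- \frac{465}{524} - \frac{35}{108}} = - \frac{113}{- \frac{4285}{3537}} = \left(-113\right) \left(- \frac{3537}{4285}\right) = \frac{399681}{4285} \approx 93.274$)
$\left(77 + V{\left(a{\left(-3 \right)},-4 \right)}\right) j = \left(77 + \left(30 + 5 \left(-4\right)\right)\right) \frac{399681}{4285} = \left(77 + \left(30 - 20\right)\right) \frac{399681}{4285} = \left(77 + 10\right) \frac{399681}{4285} = 87 \cdot \frac{399681}{4285} = \frac{34772247}{4285}$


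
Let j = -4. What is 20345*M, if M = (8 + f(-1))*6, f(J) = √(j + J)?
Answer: 976560 + 122070*I*√5 ≈ 9.7656e+5 + 2.7296e+5*I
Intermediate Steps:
f(J) = √(-4 + J)
M = 48 + 6*I*√5 (M = (8 + √(-4 - 1))*6 = (8 + √(-5))*6 = (8 + I*√5)*6 = 48 + 6*I*√5 ≈ 48.0 + 13.416*I)
20345*M = 20345*(48 + 6*I*√5) = 976560 + 122070*I*√5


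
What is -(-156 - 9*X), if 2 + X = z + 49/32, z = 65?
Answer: 23577/32 ≈ 736.78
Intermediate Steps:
X = 2065/32 (X = -2 + (65 + 49/32) = -2 + 2129/32 = 2065/32 ≈ 64.531)
-(-156 - 9*X) = -(-156 - 9*2065/32) = -(-156 - 18585/32) = -1*(-23577/32) = 23577/32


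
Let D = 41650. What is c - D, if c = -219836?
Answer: -261486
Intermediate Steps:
c - D = -219836 - 1*41650 = -219836 - 41650 = -261486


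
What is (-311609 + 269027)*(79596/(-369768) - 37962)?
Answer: 24905524121991/15407 ≈ 1.6165e+9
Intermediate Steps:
(-311609 + 269027)*(79596/(-369768) - 37962) = -42582*(79596*(-1/369768) - 37962) = -42582*(-6633/30814 - 37962) = -42582*(-1169767701/30814) = 24905524121991/15407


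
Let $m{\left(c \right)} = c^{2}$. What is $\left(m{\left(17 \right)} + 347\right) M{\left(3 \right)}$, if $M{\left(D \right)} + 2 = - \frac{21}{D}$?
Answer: $-5724$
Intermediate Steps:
$M{\left(D \right)} = -2 - \frac{21}{D}$
$\left(m{\left(17 \right)} + 347\right) M{\left(3 \right)} = \left(17^{2} + 347\right) \left(-2 - \frac{21}{3}\right) = \left(289 + 347\right) \left(-2 - 7\right) = 636 \left(-2 - 7\right) = 636 \left(-9\right) = -5724$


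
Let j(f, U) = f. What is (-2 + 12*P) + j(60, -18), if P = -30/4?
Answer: -32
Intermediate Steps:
P = -15/2 (P = -30*¼ = -15/2 ≈ -7.5000)
(-2 + 12*P) + j(60, -18) = (-2 + 12*(-15/2)) + 60 = (-2 - 90) + 60 = -92 + 60 = -32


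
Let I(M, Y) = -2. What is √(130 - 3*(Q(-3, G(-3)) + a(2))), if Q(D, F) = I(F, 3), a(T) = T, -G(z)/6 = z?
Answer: √130 ≈ 11.402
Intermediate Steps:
G(z) = -6*z
Q(D, F) = -2
√(130 - 3*(Q(-3, G(-3)) + a(2))) = √(130 - 3*(-2 + 2)) = √(130 - 3*0) = √(130 + 0) = √130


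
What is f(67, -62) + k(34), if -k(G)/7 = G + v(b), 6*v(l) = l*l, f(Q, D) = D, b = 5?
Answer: -1975/6 ≈ -329.17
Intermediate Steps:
v(l) = l**2/6 (v(l) = (l*l)/6 = l**2/6)
k(G) = -175/6 - 7*G (k(G) = -7*(G + (1/6)*5**2) = -7*(G + (1/6)*25) = -7*(G + 25/6) = -7*(25/6 + G) = -175/6 - 7*G)
f(67, -62) + k(34) = -62 + (-175/6 - 7*34) = -62 + (-175/6 - 238) = -62 - 1603/6 = -1975/6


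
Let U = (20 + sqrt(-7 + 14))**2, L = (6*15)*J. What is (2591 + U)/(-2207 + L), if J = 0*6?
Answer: -2998/2207 - 40*sqrt(7)/2207 ≈ -1.4064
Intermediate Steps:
J = 0
L = 0 (L = (6*15)*0 = 90*0 = 0)
U = (20 + sqrt(7))**2 ≈ 512.83
(2591 + U)/(-2207 + L) = (2591 + (20 + sqrt(7))**2)/(-2207 + 0) = (2591 + (20 + sqrt(7))**2)/(-2207) = (2591 + (20 + sqrt(7))**2)*(-1/2207) = -2591/2207 - (20 + sqrt(7))**2/2207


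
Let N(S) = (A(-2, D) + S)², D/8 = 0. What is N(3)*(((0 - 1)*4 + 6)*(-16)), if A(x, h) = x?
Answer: -32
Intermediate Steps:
D = 0 (D = 8*0 = 0)
N(S) = (-2 + S)²
N(3)*(((0 - 1)*4 + 6)*(-16)) = (-2 + 3)²*(((0 - 1)*4 + 6)*(-16)) = 1²*((-1*4 + 6)*(-16)) = 1*((-4 + 6)*(-16)) = 1*(2*(-16)) = 1*(-32) = -32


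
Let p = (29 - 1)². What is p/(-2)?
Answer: -392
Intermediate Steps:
p = 784 (p = 28² = 784)
p/(-2) = 784/(-2) = -½*784 = -392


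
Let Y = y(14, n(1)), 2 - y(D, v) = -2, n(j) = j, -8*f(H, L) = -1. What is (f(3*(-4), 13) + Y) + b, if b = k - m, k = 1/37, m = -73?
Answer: 22837/296 ≈ 77.152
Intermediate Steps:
f(H, L) = ⅛ (f(H, L) = -⅛*(-1) = ⅛)
y(D, v) = 4 (y(D, v) = 2 - 1*(-2) = 2 + 2 = 4)
Y = 4
k = 1/37 ≈ 0.027027
b = 2702/37 (b = 1/37 - 1*(-73) = 1/37 + 73 = 2702/37 ≈ 73.027)
(f(3*(-4), 13) + Y) + b = (⅛ + 4) + 2702/37 = 33/8 + 2702/37 = 22837/296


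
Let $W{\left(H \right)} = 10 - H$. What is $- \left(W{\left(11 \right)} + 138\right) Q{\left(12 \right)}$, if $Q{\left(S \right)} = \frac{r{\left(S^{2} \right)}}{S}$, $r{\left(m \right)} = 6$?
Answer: $- \frac{137}{2} \approx -68.5$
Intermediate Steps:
$Q{\left(S \right)} = \frac{6}{S}$
$- \left(W{\left(11 \right)} + 138\right) Q{\left(12 \right)} = - \left(\left(10 - 11\right) + 138\right) \frac{6}{12} = - \left(\left(10 - 11\right) + 138\right) 6 \cdot \frac{1}{12} = - \frac{-1 + 138}{2} = - \frac{137}{2}$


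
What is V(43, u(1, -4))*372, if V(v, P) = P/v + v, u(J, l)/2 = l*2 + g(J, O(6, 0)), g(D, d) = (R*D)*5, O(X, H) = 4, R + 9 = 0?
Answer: 648396/43 ≈ 15079.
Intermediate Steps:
R = -9 (R = -9 + 0 = -9)
g(D, d) = -45*D (g(D, d) = -9*D*5 = -45*D)
u(J, l) = -90*J + 4*l (u(J, l) = 2*(l*2 - 45*J) = 2*(2*l - 45*J) = 2*(-45*J + 2*l) = -90*J + 4*l)
V(v, P) = v + P/v (V(v, P) = P/v + v = v + P/v)
V(43, u(1, -4))*372 = (43 + (-90*1 + 4*(-4))/43)*372 = (43 + (-90 - 16)*(1/43))*372 = (43 - 106*1/43)*372 = (43 - 106/43)*372 = (1743/43)*372 = 648396/43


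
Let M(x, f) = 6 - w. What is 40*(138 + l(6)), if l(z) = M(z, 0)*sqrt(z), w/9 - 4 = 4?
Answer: 5520 - 2640*sqrt(6) ≈ -946.65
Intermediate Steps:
w = 72 (w = 36 + 9*4 = 36 + 36 = 72)
M(x, f) = -66 (M(x, f) = 6 - 1*72 = 6 - 72 = -66)
l(z) = -66*sqrt(z)
40*(138 + l(6)) = 40*(138 - 66*sqrt(6)) = 5520 - 2640*sqrt(6)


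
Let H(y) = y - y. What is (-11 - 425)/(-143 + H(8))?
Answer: 436/143 ≈ 3.0490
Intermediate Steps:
H(y) = 0
(-11 - 425)/(-143 + H(8)) = (-11 - 425)/(-143 + 0) = -436/(-143) = -436*(-1/143) = 436/143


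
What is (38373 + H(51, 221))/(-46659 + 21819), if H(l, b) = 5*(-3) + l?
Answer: -12803/8280 ≈ -1.5463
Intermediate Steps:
H(l, b) = -15 + l
(38373 + H(51, 221))/(-46659 + 21819) = (38373 + (-15 + 51))/(-46659 + 21819) = (38373 + 36)/(-24840) = 38409*(-1/24840) = -12803/8280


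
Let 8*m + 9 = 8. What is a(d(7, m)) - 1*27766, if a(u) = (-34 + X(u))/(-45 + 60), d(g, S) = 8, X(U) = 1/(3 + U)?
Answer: -4581763/165 ≈ -27768.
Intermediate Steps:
m = -1/8 (m = -9/8 + (1/8)*8 = -9/8 + 1 = -1/8 ≈ -0.12500)
a(u) = -34/15 + 1/(15*(3 + u)) (a(u) = (-34 + 1/(3 + u))/(-45 + 60) = (-34 + 1/(3 + u))/15 = (-34 + 1/(3 + u))*(1/15) = -34/15 + 1/(15*(3 + u)))
a(d(7, m)) - 1*27766 = (-101 - 34*8)/(15*(3 + 8)) - 1*27766 = (1/15)*(-101 - 272)/11 - 27766 = (1/15)*(1/11)*(-373) - 27766 = -373/165 - 27766 = -4581763/165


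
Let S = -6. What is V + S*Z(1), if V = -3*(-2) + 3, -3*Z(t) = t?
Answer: 11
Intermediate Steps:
Z(t) = -t/3
V = 9 (V = 6 + 3 = 9)
V + S*Z(1) = 9 - (-2) = 9 - 6*(-⅓) = 9 + 2 = 11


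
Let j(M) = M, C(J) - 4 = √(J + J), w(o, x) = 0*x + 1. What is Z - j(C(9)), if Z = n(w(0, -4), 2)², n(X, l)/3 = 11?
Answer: 1085 - 3*√2 ≈ 1080.8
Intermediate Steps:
w(o, x) = 1 (w(o, x) = 0 + 1 = 1)
C(J) = 4 + √2*√J (C(J) = 4 + √(J + J) = 4 + √(2*J) = 4 + √2*√J)
n(X, l) = 33 (n(X, l) = 3*11 = 33)
Z = 1089 (Z = 33² = 1089)
Z - j(C(9)) = 1089 - (4 + √2*√9) = 1089 - (4 + √2*3) = 1089 - (4 + 3*√2) = 1089 + (-4 - 3*√2) = 1085 - 3*√2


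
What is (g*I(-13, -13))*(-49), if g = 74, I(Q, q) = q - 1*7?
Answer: 72520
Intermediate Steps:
I(Q, q) = -7 + q (I(Q, q) = q - 7 = -7 + q)
(g*I(-13, -13))*(-49) = (74*(-7 - 13))*(-49) = (74*(-20))*(-49) = -1480*(-49) = 72520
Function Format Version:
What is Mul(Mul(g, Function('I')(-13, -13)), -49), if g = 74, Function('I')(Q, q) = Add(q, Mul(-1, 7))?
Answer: 72520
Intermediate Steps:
Function('I')(Q, q) = Add(-7, q) (Function('I')(Q, q) = Add(q, -7) = Add(-7, q))
Mul(Mul(g, Function('I')(-13, -13)), -49) = Mul(Mul(74, Add(-7, -13)), -49) = Mul(Mul(74, -20), -49) = Mul(-1480, -49) = 72520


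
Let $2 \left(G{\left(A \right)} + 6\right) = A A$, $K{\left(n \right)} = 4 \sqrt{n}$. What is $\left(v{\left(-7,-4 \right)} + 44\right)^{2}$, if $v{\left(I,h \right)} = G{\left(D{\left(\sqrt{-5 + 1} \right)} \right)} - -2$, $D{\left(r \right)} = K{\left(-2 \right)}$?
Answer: $576$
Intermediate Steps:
$D{\left(r \right)} = 4 i \sqrt{2}$ ($D{\left(r \right)} = 4 \sqrt{-2} = 4 i \sqrt{2}$)
$G{\left(A \right)} = -6 + \frac{A^{2}}{2}$ ($G{\left(A \right)} = -6 + \frac{A A}{2} = -6 + \frac{A^{2}}{2}$)
$v{\left(I,h \right)} = -20$ ($v{\left(I,h \right)} = \left(-6 + \frac{\left(4 i \sqrt{2}\right)^{2}}{2}\right) - -2 = \left(-6 + \frac{1}{2} \left(-32\right)\right) + 2 = \left(-6 - 16\right) + 2 = -22 + 2 = -20$)
$\left(v{\left(-7,-4 \right)} + 44\right)^{2} = \left(-20 + 44\right)^{2} = 24^{2} = 576$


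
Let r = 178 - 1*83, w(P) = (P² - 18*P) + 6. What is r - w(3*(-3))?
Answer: -154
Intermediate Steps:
w(P) = 6 + P² - 18*P
r = 95 (r = 178 - 83 = 95)
r - w(3*(-3)) = 95 - (6 + (3*(-3))² - 54*(-3)) = 95 - (6 + (-9)² - 18*(-9)) = 95 - (6 + 81 + 162) = 95 - 1*249 = 95 - 249 = -154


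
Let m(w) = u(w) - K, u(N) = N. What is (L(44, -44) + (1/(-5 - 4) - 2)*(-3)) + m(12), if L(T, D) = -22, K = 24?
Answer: -83/3 ≈ -27.667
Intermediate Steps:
m(w) = -24 + w (m(w) = w - 1*24 = w - 24 = -24 + w)
(L(44, -44) + (1/(-5 - 4) - 2)*(-3)) + m(12) = (-22 + (1/(-5 - 4) - 2)*(-3)) + (-24 + 12) = (-22 + (1/(-9) - 2)*(-3)) - 12 = (-22 + (-1/9 - 2)*(-3)) - 12 = (-22 - 19/9*(-3)) - 12 = (-22 + 19/3) - 12 = -47/3 - 12 = -83/3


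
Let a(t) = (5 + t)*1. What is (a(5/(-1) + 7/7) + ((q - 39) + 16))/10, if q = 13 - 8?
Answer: -17/10 ≈ -1.7000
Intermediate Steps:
q = 5
a(t) = 5 + t
(a(5/(-1) + 7/7) + ((q - 39) + 16))/10 = ((5 + (5/(-1) + 7/7)) + ((5 - 39) + 16))/10 = ((5 + (5*(-1) + 7*(⅐))) + (-34 + 16))/10 = ((5 + (-5 + 1)) - 18)/10 = ((5 - 4) - 18)/10 = (1 - 18)/10 = (⅒)*(-17) = -17/10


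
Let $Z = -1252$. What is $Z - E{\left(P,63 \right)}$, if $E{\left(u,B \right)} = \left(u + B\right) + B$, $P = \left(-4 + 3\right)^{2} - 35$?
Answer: $-1344$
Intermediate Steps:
$P = -34$ ($P = \left(-1\right)^{2} - 35 = 1 - 35 = -34$)
$E{\left(u,B \right)} = u + 2 B$ ($E{\left(u,B \right)} = \left(B + u\right) + B = u + 2 B$)
$Z - E{\left(P,63 \right)} = -1252 - \left(-34 + 2 \cdot 63\right) = -1252 - \left(-34 + 126\right) = -1252 - 92 = -1344$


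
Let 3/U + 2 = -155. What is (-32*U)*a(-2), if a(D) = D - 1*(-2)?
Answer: 0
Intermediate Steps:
a(D) = 2 + D (a(D) = D + 2 = 2 + D)
U = -3/157 (U = 3/(-2 - 155) = 3/(-157) = 3*(-1/157) = -3/157 ≈ -0.019108)
(-32*U)*a(-2) = (-32*(-3/157))*(2 - 2) = (96/157)*0 = 0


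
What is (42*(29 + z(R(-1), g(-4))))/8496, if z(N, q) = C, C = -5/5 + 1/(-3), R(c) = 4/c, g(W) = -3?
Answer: 581/4248 ≈ 0.13677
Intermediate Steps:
C = -4/3 (C = -5*⅕ + 1*(-⅓) = -1 - ⅓ = -4/3 ≈ -1.3333)
z(N, q) = -4/3
(42*(29 + z(R(-1), g(-4))))/8496 = (42*(29 - 4/3))/8496 = (42*(83/3))*(1/8496) = 1162*(1/8496) = 581/4248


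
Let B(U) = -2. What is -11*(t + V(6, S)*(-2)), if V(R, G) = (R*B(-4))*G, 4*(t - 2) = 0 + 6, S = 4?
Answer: -2189/2 ≈ -1094.5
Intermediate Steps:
t = 7/2 (t = 2 + (0 + 6)/4 = 2 + (¼)*6 = 2 + 3/2 = 7/2 ≈ 3.5000)
V(R, G) = -2*G*R (V(R, G) = (R*(-2))*G = (-2*R)*G = -2*G*R)
-11*(t + V(6, S)*(-2)) = -11*(7/2 - 2*4*6*(-2)) = -11*(7/2 - 48*(-2)) = -11*(7/2 + 96) = -11*199/2 = -1*2189/2 = -2189/2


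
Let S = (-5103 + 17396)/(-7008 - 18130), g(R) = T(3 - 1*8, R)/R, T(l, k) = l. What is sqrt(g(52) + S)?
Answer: I*sqrt(62493306811)/326794 ≈ 0.76497*I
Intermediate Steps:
g(R) = -5/R (g(R) = (3 - 1*8)/R = (3 - 8)/R = -5/R)
S = -12293/25138 (S = 12293/(-25138) = 12293*(-1/25138) = -12293/25138 ≈ -0.48902)
sqrt(g(52) + S) = sqrt(-5/52 - 12293/25138) = sqrt(-382463/653588) = I*sqrt(62493306811)/326794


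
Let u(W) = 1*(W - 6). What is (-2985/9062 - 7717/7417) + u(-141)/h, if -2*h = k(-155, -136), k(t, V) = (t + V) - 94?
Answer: -7886855813/3696706970 ≈ -2.1335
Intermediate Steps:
k(t, V) = -94 + V + t (k(t, V) = (V + t) - 94 = -94 + V + t)
h = 385/2 (h = -(-94 - 136 - 155)/2 = -½*(-385) = 385/2 ≈ 192.50)
u(W) = -6 + W (u(W) = 1*(-6 + W) = -6 + W)
(-2985/9062 - 7717/7417) + u(-141)/h = (-2985/9062 - 7717/7417) + (-6 - 141)/(385/2) = (-2985*1/9062 - 7717*1/7417) - 147*2/385 = (-2985/9062 - 7717/7417) - 42/55 = -92071199/67212854 - 42/55 = -7886855813/3696706970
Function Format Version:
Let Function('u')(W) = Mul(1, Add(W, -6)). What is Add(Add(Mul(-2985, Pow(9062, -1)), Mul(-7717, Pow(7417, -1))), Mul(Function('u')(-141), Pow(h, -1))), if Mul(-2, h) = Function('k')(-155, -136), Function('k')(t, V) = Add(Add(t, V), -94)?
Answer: Rational(-7886855813, 3696706970) ≈ -2.1335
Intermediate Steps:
Function('k')(t, V) = Add(-94, V, t) (Function('k')(t, V) = Add(Add(V, t), -94) = Add(-94, V, t))
h = Rational(385, 2) (h = Mul(Rational(-1, 2), Add(-94, -136, -155)) = Mul(Rational(-1, 2), -385) = Rational(385, 2) ≈ 192.50)
Function('u')(W) = Add(-6, W) (Function('u')(W) = Mul(1, Add(-6, W)) = Add(-6, W))
Add(Add(Mul(-2985, Pow(9062, -1)), Mul(-7717, Pow(7417, -1))), Mul(Function('u')(-141), Pow(h, -1))) = Add(Add(Mul(-2985, Pow(9062, -1)), Mul(-7717, Pow(7417, -1))), Mul(Add(-6, -141), Pow(Rational(385, 2), -1))) = Add(Add(Mul(-2985, Rational(1, 9062)), Mul(-7717, Rational(1, 7417))), Mul(-147, Rational(2, 385))) = Add(Add(Rational(-2985, 9062), Rational(-7717, 7417)), Rational(-42, 55)) = Add(Rational(-92071199, 67212854), Rational(-42, 55)) = Rational(-7886855813, 3696706970)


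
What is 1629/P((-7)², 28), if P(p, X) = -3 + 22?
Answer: 1629/19 ≈ 85.737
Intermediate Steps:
P(p, X) = 19
1629/P((-7)², 28) = 1629/19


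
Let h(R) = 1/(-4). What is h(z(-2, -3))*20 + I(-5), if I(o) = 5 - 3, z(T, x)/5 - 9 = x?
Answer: -3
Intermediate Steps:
z(T, x) = 45 + 5*x
h(R) = -¼
I(o) = 2
h(z(-2, -3))*20 + I(-5) = -¼*20 + 2 = -5 + 2 = -3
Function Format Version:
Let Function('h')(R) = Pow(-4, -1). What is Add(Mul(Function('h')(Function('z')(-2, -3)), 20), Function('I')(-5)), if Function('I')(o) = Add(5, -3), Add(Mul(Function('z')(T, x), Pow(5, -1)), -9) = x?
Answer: -3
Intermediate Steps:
Function('z')(T, x) = Add(45, Mul(5, x))
Function('h')(R) = Rational(-1, 4)
Function('I')(o) = 2
Add(Mul(Function('h')(Function('z')(-2, -3)), 20), Function('I')(-5)) = Add(Mul(Rational(-1, 4), 20), 2) = Add(-5, 2) = -3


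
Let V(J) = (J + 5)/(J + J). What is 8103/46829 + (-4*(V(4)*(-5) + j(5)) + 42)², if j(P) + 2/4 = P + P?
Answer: 131575073/187316 ≈ 702.42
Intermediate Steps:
j(P) = -½ + 2*P (j(P) = -½ + (P + P) = -½ + 2*P)
V(J) = (5 + J)/(2*J) (V(J) = (5 + J)/((2*J)) = (5 + J)*(1/(2*J)) = (5 + J)/(2*J))
8103/46829 + (-4*(V(4)*(-5) + j(5)) + 42)² = 8103/46829 + (-4*(((½)*(5 + 4)/4)*(-5) + (-½ + 2*5)) + 42)² = 8103*(1/46829) + (-4*(((½)*(¼)*9)*(-5) + (-½ + 10)) + 42)² = 8103/46829 + (-4*((9/8)*(-5) + 19/2) + 42)² = 8103/46829 + (-4*(-45/8 + 19/2) + 42)² = 8103/46829 + (-4*31/8 + 42)² = 8103/46829 + (-31/2 + 42)² = 8103/46829 + (53/2)² = 8103/46829 + 2809/4 = 131575073/187316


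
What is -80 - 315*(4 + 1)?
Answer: -1655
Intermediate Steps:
-80 - 315*(4 + 1) = -80 - 315*5 = -80 - 105*15 = -80 - 1575 = -1655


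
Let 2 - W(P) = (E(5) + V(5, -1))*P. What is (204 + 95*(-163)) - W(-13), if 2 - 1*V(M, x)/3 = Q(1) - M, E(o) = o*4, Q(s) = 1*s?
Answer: -15777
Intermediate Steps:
Q(s) = s
E(o) = 4*o
V(M, x) = 3 + 3*M (V(M, x) = 6 - 3*(1 - M) = 6 + (-3 + 3*M) = 3 + 3*M)
W(P) = 2 - 38*P (W(P) = 2 - (4*5 + (3 + 3*5))*P = 2 - (20 + (3 + 15))*P = 2 - (20 + 18)*P = 2 - 38*P)
(204 + 95*(-163)) - W(-13) = (204 + 95*(-163)) - (2 - 38*(-13)) = (204 - 15485) - (2 + 494) = -15281 - 1*496 = -15281 - 496 = -15777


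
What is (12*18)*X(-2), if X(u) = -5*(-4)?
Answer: 4320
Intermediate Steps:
X(u) = 20
(12*18)*X(-2) = (12*18)*20 = 216*20 = 4320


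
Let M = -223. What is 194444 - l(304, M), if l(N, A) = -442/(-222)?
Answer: 21583063/111 ≈ 1.9444e+5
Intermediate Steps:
l(N, A) = 221/111 (l(N, A) = -442*(-1/222) = 221/111)
194444 - l(304, M) = 194444 - 1*221/111 = 194444 - 221/111 = 21583063/111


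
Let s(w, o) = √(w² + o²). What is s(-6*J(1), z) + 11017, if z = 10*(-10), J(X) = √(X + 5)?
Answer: 11017 + 2*√2554 ≈ 11118.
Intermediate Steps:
J(X) = √(5 + X)
z = -100
s(w, o) = √(o² + w²)
s(-6*J(1), z) + 11017 = √((-100)² + (-6*√(5 + 1))²) + 11017 = √(10000 + (-6*√6)²) + 11017 = √(10000 + 216) + 11017 = √10216 + 11017 = 2*√2554 + 11017 = 11017 + 2*√2554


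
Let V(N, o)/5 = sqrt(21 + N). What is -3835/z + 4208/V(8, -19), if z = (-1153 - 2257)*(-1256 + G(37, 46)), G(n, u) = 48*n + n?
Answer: 767/379874 + 4208*sqrt(29)/145 ≈ 156.28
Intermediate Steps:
V(N, o) = 5*sqrt(21 + N)
G(n, u) = 49*n
z = -1899370 (z = (-1153 - 2257)*(-1256 + 49*37) = -3410*(-1256 + 1813) = -3410*557 = -1899370)
-3835/z + 4208/V(8, -19) = -3835/(-1899370) + 4208/((5*sqrt(21 + 8))) = -3835*(-1/1899370) + 4208/((5*sqrt(29))) = 767/379874 + 4208*(sqrt(29)/145) = 767/379874 + 4208*sqrt(29)/145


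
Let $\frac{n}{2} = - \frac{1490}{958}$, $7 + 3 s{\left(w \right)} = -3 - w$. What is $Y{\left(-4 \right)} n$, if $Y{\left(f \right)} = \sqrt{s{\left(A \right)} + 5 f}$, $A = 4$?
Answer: $- \frac{1490 i \sqrt{222}}{1437} \approx - 15.449 i$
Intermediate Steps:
$s{\left(w \right)} = - \frac{10}{3} - \frac{w}{3}$ ($s{\left(w \right)} = - \frac{7}{3} + \frac{-3 - w}{3} = - \frac{7}{3} - \left(1 + \frac{w}{3}\right) = - \frac{10}{3} - \frac{w}{3}$)
$n = - \frac{1490}{479}$ ($n = 2 \left(- \frac{1490}{958}\right) = 2 \left(\left(-1490\right) \frac{1}{958}\right) = 2 \left(- \frac{745}{479}\right) = - \frac{1490}{479} \approx -3.1106$)
$Y{\left(f \right)} = \sqrt{- \frac{14}{3} + 5 f}$ ($Y{\left(f \right)} = \sqrt{\left(- \frac{10}{3} - \frac{4}{3}\right) + 5 f} = \sqrt{- \frac{14}{3} + 5 f}$)
$Y{\left(-4 \right)} n = \frac{\sqrt{-42 + 45 \left(-4\right)}}{3} \left(- \frac{1490}{479}\right) = \frac{\sqrt{-42 - 180}}{3} \left(- \frac{1490}{479}\right) = \frac{\sqrt{-222}}{3} \left(- \frac{1490}{479}\right) = \frac{i \sqrt{222}}{3} \left(- \frac{1490}{479}\right) = - \frac{1490 i \sqrt{222}}{1437}$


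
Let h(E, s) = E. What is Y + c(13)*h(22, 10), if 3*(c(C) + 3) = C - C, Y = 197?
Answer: 131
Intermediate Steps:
c(C) = -3 (c(C) = -3 + (C - C)/3 = -3 + (⅓)*0 = -3 + 0 = -3)
Y + c(13)*h(22, 10) = 197 - 3*22 = 197 - 66 = 131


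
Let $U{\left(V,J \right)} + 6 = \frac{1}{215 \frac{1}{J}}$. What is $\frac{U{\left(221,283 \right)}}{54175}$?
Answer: $- \frac{1007}{11647625} \approx -8.6455 \cdot 10^{-5}$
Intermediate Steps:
$U{\left(V,J \right)} = -6 + \frac{J}{215}$ ($U{\left(V,J \right)} = -6 + \frac{1}{215 \frac{1}{J}} = -6 + \frac{J}{215}$)
$\frac{U{\left(221,283 \right)}}{54175} = \frac{-6 + \frac{1}{215} \cdot 283}{54175} = \left(-6 + \frac{283}{215}\right) \frac{1}{54175} = \left(- \frac{1007}{215}\right) \frac{1}{54175} = - \frac{1007}{11647625}$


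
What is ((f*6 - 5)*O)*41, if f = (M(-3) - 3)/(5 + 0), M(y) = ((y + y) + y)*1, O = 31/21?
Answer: -123287/105 ≈ -1174.2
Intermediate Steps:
O = 31/21 (O = 31*(1/21) = 31/21 ≈ 1.4762)
M(y) = 3*y (M(y) = (2*y + y)*1 = (3*y)*1 = 3*y)
f = -12/5 (f = (3*(-3) - 3)/(5 + 0) = (-9 - 3)/5 = -12*⅕ = -12/5 ≈ -2.4000)
((f*6 - 5)*O)*41 = ((-12/5*6 - 5)*(31/21))*41 = ((-72/5 - 5)*(31/21))*41 = -97/5*31/21*41 = -3007/105*41 = -123287/105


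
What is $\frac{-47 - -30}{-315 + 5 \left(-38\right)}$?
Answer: $\frac{17}{505} \approx 0.033663$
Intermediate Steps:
$\frac{-47 - -30}{-315 + 5 \left(-38\right)} = \frac{-47 + 30}{-315 - 190} = - \frac{17}{-505} = \left(-17\right) \left(- \frac{1}{505}\right) = \frac{17}{505}$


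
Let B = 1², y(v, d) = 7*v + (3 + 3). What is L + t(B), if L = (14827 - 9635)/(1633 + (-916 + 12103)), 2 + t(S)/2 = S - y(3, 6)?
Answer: -178182/3205 ≈ -55.595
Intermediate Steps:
y(v, d) = 6 + 7*v (y(v, d) = 7*v + 6 = 6 + 7*v)
B = 1
t(S) = -58 + 2*S (t(S) = -4 + 2*(S - (6 + 7*3)) = -4 + 2*(S - (6 + 21)) = -4 + 2*(S - 1*27) = -4 + 2*(S - 27) = -4 + 2*(-27 + S) = -4 + (-54 + 2*S) = -58 + 2*S)
L = 1298/3205 (L = 5192/(1633 + 11187) = 5192/12820 = 5192*(1/12820) = 1298/3205 ≈ 0.40499)
L + t(B) = 1298/3205 + (-58 + 2*1) = 1298/3205 + (-58 + 2) = 1298/3205 - 56 = -178182/3205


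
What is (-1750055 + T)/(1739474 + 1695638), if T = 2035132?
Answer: 285077/3435112 ≈ 0.082989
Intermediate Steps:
(-1750055 + T)/(1739474 + 1695638) = (-1750055 + 2035132)/(1739474 + 1695638) = 285077/3435112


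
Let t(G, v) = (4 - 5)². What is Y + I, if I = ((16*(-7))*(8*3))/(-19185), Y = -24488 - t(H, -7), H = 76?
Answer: -156606259/6395 ≈ -24489.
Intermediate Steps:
t(G, v) = 1 (t(G, v) = (-1)² = 1)
Y = -24489 (Y = -24488 - 1*1 = -24488 - 1 = -24489)
I = 896/6395 (I = -112*24*(-1/19185) = -2688*(-1/19185) = 896/6395 ≈ 0.14011)
Y + I = -24489 + 896/6395 = -156606259/6395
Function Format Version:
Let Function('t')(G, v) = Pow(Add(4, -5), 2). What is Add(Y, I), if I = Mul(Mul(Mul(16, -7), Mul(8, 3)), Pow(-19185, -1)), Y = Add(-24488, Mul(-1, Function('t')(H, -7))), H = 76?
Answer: Rational(-156606259, 6395) ≈ -24489.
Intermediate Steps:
Function('t')(G, v) = 1 (Function('t')(G, v) = Pow(-1, 2) = 1)
Y = -24489 (Y = Add(-24488, Mul(-1, 1)) = Add(-24488, -1) = -24489)
I = Rational(896, 6395) (I = Mul(Mul(-112, 24), Rational(-1, 19185)) = Mul(-2688, Rational(-1, 19185)) = Rational(896, 6395) ≈ 0.14011)
Add(Y, I) = Add(-24489, Rational(896, 6395)) = Rational(-156606259, 6395)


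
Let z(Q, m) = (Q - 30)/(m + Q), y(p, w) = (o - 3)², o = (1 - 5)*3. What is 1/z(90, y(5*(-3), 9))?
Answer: 21/4 ≈ 5.2500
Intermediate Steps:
o = -12 (o = -4*3 = -12)
y(p, w) = 225 (y(p, w) = (-12 - 3)² = (-15)² = 225)
z(Q, m) = (-30 + Q)/(Q + m)
1/z(90, y(5*(-3), 9)) = 1/((-30 + 90)/(90 + 225)) = 1/(60/315) = 1/((1/315)*60) = 1/(4/21) = 21/4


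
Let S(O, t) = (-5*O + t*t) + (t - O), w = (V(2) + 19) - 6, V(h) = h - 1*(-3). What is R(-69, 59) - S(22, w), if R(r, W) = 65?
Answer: -145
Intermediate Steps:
V(h) = 3 + h (V(h) = h + 3 = 3 + h)
w = 18 (w = ((3 + 2) + 19) - 6 = (5 + 19) - 6 = 24 - 6 = 18)
S(O, t) = t + t² - 6*O (S(O, t) = (-5*O + t²) + (t - O) = (t² - 5*O) + (t - O) = t + t² - 6*O)
R(-69, 59) - S(22, w) = 65 - (18 + 18² - 6*22) = 65 - (18 + 324 - 132) = 65 - 1*210 = 65 - 210 = -145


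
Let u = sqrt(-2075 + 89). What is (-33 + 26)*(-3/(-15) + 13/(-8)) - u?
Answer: 399/40 - I*sqrt(1986) ≈ 9.975 - 44.565*I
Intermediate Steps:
u = I*sqrt(1986) (u = sqrt(-1986) = I*sqrt(1986) ≈ 44.565*I)
(-33 + 26)*(-3/(-15) + 13/(-8)) - u = (-33 + 26)*(-3/(-15) + 13/(-8)) - I*sqrt(1986) = -7*(-3*(-1/15) + 13*(-1/8)) - I*sqrt(1986) = -7*(1/5 - 13/8) - I*sqrt(1986) = -7*(-57/40) - I*sqrt(1986) = 399/40 - I*sqrt(1986)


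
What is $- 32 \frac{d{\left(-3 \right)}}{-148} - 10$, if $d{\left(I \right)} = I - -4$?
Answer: $- \frac{362}{37} \approx -9.7838$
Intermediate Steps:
$d{\left(I \right)} = 4 + I$ ($d{\left(I \right)} = I + 4 = 4 + I$)
$- 32 \frac{d{\left(-3 \right)}}{-148} - 10 = - 32 \frac{4 - 3}{-148} - 10 = - 32 \cdot 1 \left(- \frac{1}{148}\right) - 10 = \left(-32\right) \left(- \frac{1}{148}\right) - 10 = \frac{8}{37} - 10 = - \frac{362}{37}$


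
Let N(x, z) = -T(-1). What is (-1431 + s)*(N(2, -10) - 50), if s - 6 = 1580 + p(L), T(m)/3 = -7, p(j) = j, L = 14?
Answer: -4901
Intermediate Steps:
T(m) = -21 (T(m) = 3*(-7) = -21)
s = 1600 (s = 6 + (1580 + 14) = 6 + 1594 = 1600)
N(x, z) = 21 (N(x, z) = -1*(-21) = 21)
(-1431 + s)*(N(2, -10) - 50) = (-1431 + 1600)*(21 - 50) = 169*(-29) = -4901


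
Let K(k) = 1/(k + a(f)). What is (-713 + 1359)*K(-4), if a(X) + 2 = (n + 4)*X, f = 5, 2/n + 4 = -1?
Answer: 323/6 ≈ 53.833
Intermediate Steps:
n = -⅖ (n = 2/(-4 - 1) = 2/(-5) = 2*(-⅕) = -⅖ ≈ -0.40000)
a(X) = -2 + 18*X/5 (a(X) = -2 + (-⅖ + 4)*X = -2 + 18*X/5)
K(k) = 1/(16 + k) (K(k) = 1/(k + (-2 + (18/5)*5)) = 1/(k + (-2 + 18)) = 1/(k + 16) = 1/(16 + k))
(-713 + 1359)*K(-4) = (-713 + 1359)/(16 - 4) = 646/12 = 646*(1/12) = 323/6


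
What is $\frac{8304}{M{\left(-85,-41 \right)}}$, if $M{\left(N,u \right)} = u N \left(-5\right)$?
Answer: $- \frac{8304}{17425} \approx -0.47656$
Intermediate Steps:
$M{\left(N,u \right)} = - 5 N u$ ($M{\left(N,u \right)} = N u \left(-5\right) = - 5 N u$)
$\frac{8304}{M{\left(-85,-41 \right)}} = \frac{8304}{\left(-5\right) \left(-85\right) \left(-41\right)} = \frac{8304}{-17425} = 8304 \left(- \frac{1}{17425}\right) = - \frac{8304}{17425}$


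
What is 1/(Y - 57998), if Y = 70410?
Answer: 1/12412 ≈ 8.0567e-5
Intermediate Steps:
1/(Y - 57998) = 1/(70410 - 57998) = 1/12412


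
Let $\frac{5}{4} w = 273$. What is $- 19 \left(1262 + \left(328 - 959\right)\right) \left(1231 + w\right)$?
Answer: $- \frac{86884283}{5} \approx -1.7377 \cdot 10^{7}$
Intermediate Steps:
$w = \frac{1092}{5}$ ($w = \frac{4}{5} \cdot 273 = \frac{1092}{5} \approx 218.4$)
$- 19 \left(1262 + \left(328 - 959\right)\right) \left(1231 + w\right) = - 19 \left(1262 + \left(328 - 959\right)\right) \left(1231 + \frac{1092}{5}\right) = - 19 \left(1262 + \left(328 - 959\right)\right) \frac{7247}{5} = - 19 \left(1262 - 631\right) \frac{7247}{5} = - 19 \cdot 631 \cdot \frac{7247}{5} = \left(-19\right) \frac{4572857}{5} = - \frac{86884283}{5}$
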